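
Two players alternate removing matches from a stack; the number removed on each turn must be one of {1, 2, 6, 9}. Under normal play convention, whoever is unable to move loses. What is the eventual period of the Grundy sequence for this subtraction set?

n :  0  1  2  3  4  5  6  7  8  9 10 11 12 13 14 15 16 17
G :  0  1  2  0  1  2  3  0  1  2  0  1  2  3  0  1  2  0
G(n+7) = G(n) holds for n = 0,…,8 (a full window of length max(S) = 9), so the sequence is purely periodic with period 7.

7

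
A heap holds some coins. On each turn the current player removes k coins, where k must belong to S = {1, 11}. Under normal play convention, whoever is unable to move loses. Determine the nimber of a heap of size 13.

1

G(0) = 0
G(1) = mex{0} = 1
G(2) = mex{1} = 0
G(3) = mex{0} = 1
G(4) = mex{1} = 0
G(5) = mex{0} = 1
G(6) = mex{1} = 0
G(7) = mex{0} = 1
G(8) = mex{1} = 0
G(9) = mex{0} = 1
G(10) = mex{1} = 0
G(11) = mex{0,0} = 1
G(12) = mex{1,1} = 0
G(13) = mex{0,0} = 1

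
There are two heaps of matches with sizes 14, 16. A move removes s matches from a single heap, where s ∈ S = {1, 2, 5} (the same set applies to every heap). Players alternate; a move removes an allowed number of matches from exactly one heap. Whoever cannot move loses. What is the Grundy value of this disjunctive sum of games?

All heaps use S = {1, 2, 5}:
n :  0  1  2  3  4  5  6  7  8  9 10 11 12 13 14 15 16
G :  0  1  2  0  1  2  0  1  2  0  1  2  0  1  2  0  1
Heap A: G(14) = 2.
Heap B: G(16) = 1.
Combined Grundy value = 2 ⊕ 1 = 3.

3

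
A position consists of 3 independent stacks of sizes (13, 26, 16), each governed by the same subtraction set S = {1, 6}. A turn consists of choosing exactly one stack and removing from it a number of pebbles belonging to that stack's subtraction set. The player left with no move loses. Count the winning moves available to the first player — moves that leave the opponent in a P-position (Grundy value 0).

All stacks use S = {1, 6}:
G(0) = 0
G(1) = mex{0} = 1
G(2) = mex{1} = 0
G(3) = mex{0} = 1
G(4) = mex{1} = 0
G(5) = mex{0} = 1
G(6) = mex{1,0} = 2
G(7) = mex{2,1} = 0
G(8) = mex{0,0} = 1
G(9) = mex{1,1} = 0
G(10) = mex{0,0} = 1
G(11) = mex{1,1} = 0
G(12) = mex{0,2} = 1
G(13) = mex{1,0} = 2
G(14) = mex{2,1} = 0
G(15) = mex{0,0} = 1
G(16) = mex{1,1} = 0
G(17) = mex{0,0} = 1
G(18) = mex{1,1} = 0
G(19) = mex{0,2} = 1
G(20) = mex{1,0} = 2
G(21) = mex{2,1} = 0
G(22) = mex{0,0} = 1
G(23) = mex{1,1} = 0
G(24) = mex{0,0} = 1
G(25) = mex{1,1} = 0
G(26) = mex{0,2} = 1
Stack A: G(13) = 2.
Stack B: G(26) = 1.
Stack C: G(16) = 0.
Combined Grundy value = 2 ⊕ 1 ⊕ 0 = 3.
A winning move leaves total XOR = 0, i.e. changes one component's Grundy value g to g ⊕ X where X is the current total.
Stack A: need g' = 2⊕3 = 1. Options: 13−1→G=1, 13−6→G=0. Hits: 1.
Stack B: need g' = 1⊕3 = 2. Options: 26−1→G=0, 26−6→G=2. Hits: 1.
Stack C: need g' = 0⊕3 = 3. Options: 16−1→G=1, 16−6→G=1. Hits: 0.

2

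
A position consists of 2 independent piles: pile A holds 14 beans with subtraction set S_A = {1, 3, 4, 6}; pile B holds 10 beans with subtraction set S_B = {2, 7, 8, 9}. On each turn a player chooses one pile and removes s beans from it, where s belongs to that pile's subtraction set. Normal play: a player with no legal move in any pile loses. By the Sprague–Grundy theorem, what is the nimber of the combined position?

Pile A, S = {1, 3, 4, 6}:
n :  0  1  2  3  4  5  6  7  8  9 10 11 12 13 14
G :  0  1  0  1  2  3  2  0  1  0  1  2  3  2  0
G_A(14) = 0.
Pile B, S = {2, 7, 8, 9}:
n :  0  1  2  3  4  5  6  7  8  9 10
G :  0  0  1  1  0  0  1  1  2  2  3
G_B(10) = 3.
Combined Grundy value = 0 ⊕ 3 = 3.

3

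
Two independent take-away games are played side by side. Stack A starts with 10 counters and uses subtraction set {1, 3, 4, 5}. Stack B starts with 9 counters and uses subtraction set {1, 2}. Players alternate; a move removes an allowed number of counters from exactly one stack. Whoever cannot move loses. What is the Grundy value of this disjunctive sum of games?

Stack A, S = {1, 3, 4, 5}:
n :  0  1  2  3  4  5  6  7  8  9 10
G :  0  1  0  1  2  3  2  3  0  1  0
G_A(10) = 0.
Stack B, S = {1, 2}:
n : 0 1 2 3 4 5 6 7 8 9
G : 0 1 2 0 1 2 0 1 2 0
G_B(9) = 0.
Combined Grundy value = 0 ⊕ 0 = 0.

0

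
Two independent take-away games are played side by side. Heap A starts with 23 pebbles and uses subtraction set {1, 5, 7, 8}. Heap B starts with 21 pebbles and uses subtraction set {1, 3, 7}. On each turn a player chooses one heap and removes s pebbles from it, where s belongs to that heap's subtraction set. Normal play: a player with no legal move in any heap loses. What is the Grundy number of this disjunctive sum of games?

Heap A, S = {1, 5, 7, 8}:
G(0) = 0
G(1) = mex{0} = 1
G(2) = mex{1} = 0
G(3) = mex{0} = 1
G(4) = mex{1} = 0
G(5) = mex{0,0} = 1
G(6) = mex{1,1} = 0
G(7) = mex{0,0,0} = 1
G(8) = mex{1,1,1,0} = 2
G(9) = mex{2,0,0,1} = 3
G(10) = mex{3,1,1,0} = 2
G(11) = mex{2,0,0,1} = 3
G(12) = mex{3,1,1,0} = 2
G(13) = mex{2,2,0,1} = 3
G(14) = mex{3,3,1,0} = 2
G(15) = mex{2,2,2,1} = 0
G(16) = mex{0,3,3,2} = 1
G(17) = mex{1,2,2,3} = 0
G(18) = mex{0,3,3,2} = 1
G(19) = mex{1,2,2,3} = 0
G(20) = mex{0,0,3,2} = 1
G(21) = mex{1,1,2,3} = 0
G(22) = mex{0,0,0,2} = 1
G(23) = mex{1,1,1,0} = 2
G_A(23) = 2.
Heap B, S = {1, 3, 7}:
n :  0  1  2  3  4  5  6  7  8  9 10 11 12 13 14 15 16 17 18 19 20 21
G :  0  1  0  1  0  1  0  1  0  1  0  1  0  1  0  1  0  1  0  1  0  1
G_B(21) = 1.
Combined Grundy value = 2 ⊕ 1 = 3.

3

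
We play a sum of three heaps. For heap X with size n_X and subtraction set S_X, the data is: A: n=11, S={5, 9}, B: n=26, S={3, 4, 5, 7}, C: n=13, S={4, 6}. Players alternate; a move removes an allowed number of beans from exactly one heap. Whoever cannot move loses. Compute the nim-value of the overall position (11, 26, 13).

Heap A, S = {5, 9}:
n :  0  1  2  3  4  5  6  7  8  9 10 11
G :  0  0  0  0  0  1  1  1  1  1  2  2
G_A(11) = 2.
Heap B, S = {3, 4, 5, 7}:
G(0) = 0
G(1) = mex{} = 0
G(2) = mex{} = 0
G(3) = mex{0} = 1
G(4) = mex{0,0} = 1
G(5) = mex{0,0,0} = 1
G(6) = mex{1,0,0} = 2
G(7) = mex{1,1,0,0} = 2
G(8) = mex{1,1,1,0} = 2
G(9) = mex{2,1,1,0} = 3
G(10) = mex{2,2,1,1} = 0
G(11) = mex{2,2,2,1} = 0
G(12) = mex{3,2,2,1} = 0
G(13) = mex{0,3,2,2} = 1
G(14) = mex{0,0,3,2} = 1
G(15) = mex{0,0,0,2} = 1
G(16) = mex{1,0,0,3} = 2
G(17) = mex{1,1,0,0} = 2
G(18) = mex{1,1,1,0} = 2
G(19) = mex{2,1,1,0} = 3
G(20) = mex{2,2,1,1} = 0
G(21) = mex{2,2,2,1} = 0
G(22) = mex{3,2,2,1} = 0
G(23) = mex{0,3,2,2} = 1
G(24) = mex{0,0,3,2} = 1
G(25) = mex{0,0,0,2} = 1
G(26) = mex{1,0,0,3} = 2
G_B(26) = 2.
Heap C, S = {4, 6}:
n :  0  1  2  3  4  5  6  7  8  9 10 11 12 13
G :  0  0  0  0  1  1  1  1  2  2  0  0  0  0
G_C(13) = 0.
Combined Grundy value = 2 ⊕ 2 ⊕ 0 = 0.

0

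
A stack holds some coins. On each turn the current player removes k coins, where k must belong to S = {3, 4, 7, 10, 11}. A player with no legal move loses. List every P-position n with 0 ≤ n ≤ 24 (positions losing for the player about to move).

0, 1, 2, 14, 15, 16

n :  0  1  2  3  4  5  6  7  8  9 10 11 12 13 14 15 16 17 18 19 20 21 22 23 24
G :  0  0  0  1  1  1  2  2  2  3  3  3  4  4  0  0  0  1  1  1  2  2  2  3  3
P-positions are exactly the n with G(n) = 0.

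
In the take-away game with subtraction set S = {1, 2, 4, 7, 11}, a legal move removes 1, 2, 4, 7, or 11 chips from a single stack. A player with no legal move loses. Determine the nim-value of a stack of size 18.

0

n :  0  1  2  3  4  5  6  7  8  9 10 11 12 13 14 15 16 17 18
G :  0  1  2  0  1  2  0  1  2  0  1  2  0  1  2  0  1  2  0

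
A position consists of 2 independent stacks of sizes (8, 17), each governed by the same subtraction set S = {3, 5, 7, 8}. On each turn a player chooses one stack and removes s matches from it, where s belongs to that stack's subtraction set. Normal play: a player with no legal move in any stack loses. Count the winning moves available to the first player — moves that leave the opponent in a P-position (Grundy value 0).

0

All stacks use S = {3, 5, 7, 8}:
G(0) = 0
G(1) = mex{} = 0
G(2) = mex{} = 0
G(3) = mex{0} = 1
G(4) = mex{0} = 1
G(5) = mex{0,0} = 1
G(6) = mex{1,0} = 2
G(7) = mex{1,0,0} = 2
G(8) = mex{1,1,0,0} = 2
G(9) = mex{2,1,0,0} = 3
G(10) = mex{2,1,1,0} = 3
G(11) = mex{2,2,1,1} = 0
G(12) = mex{3,2,1,1} = 0
G(13) = mex{3,2,2,1} = 0
G(14) = mex{0,3,2,2} = 1
G(15) = mex{0,3,2,2} = 1
G(16) = mex{0,0,3,2} = 1
G(17) = mex{1,0,3,3} = 2
Stack A: G(8) = 2.
Stack B: G(17) = 2.
Combined Grundy value = 2 ⊕ 2 = 0.
A winning move leaves total XOR = 0, i.e. changes one component's Grundy value g to g ⊕ X where X is the current total.
Stack A: target g' = 2⊕0 = 2, but every legal move changes the Grundy value (mex property), so 0 moves.
Stack B: target g' = 2⊕0 = 2, but every legal move changes the Grundy value (mex property), so 0 moves.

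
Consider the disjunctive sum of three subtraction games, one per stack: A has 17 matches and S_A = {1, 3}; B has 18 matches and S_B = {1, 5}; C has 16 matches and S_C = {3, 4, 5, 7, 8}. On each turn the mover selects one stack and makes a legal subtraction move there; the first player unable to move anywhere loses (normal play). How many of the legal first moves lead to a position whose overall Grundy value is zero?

Stack A, S = {1, 3}:
G(0) = 0
G(1) = mex{0} = 1
G(2) = mex{1} = 0
G(3) = mex{0,0} = 1
G(4) = mex{1,1} = 0
G(5) = mex{0,0} = 1
G(6) = mex{1,1} = 0
G(7) = mex{0,0} = 1
G(8) = mex{1,1} = 0
G(9) = mex{0,0} = 1
G(10) = mex{1,1} = 0
G(11) = mex{0,0} = 1
G(12) = mex{1,1} = 0
G(13) = mex{0,0} = 1
G(14) = mex{1,1} = 0
G(15) = mex{0,0} = 1
G(16) = mex{1,1} = 0
G(17) = mex{0,0} = 1
G_A(17) = 1.
Stack B, S = {1, 5}:
n :  0  1  2  3  4  5  6  7  8  9 10 11 12 13 14 15 16 17 18
G :  0  1  0  1  0  1  0  1  0  1  0  1  0  1  0  1  0  1  0
G_B(18) = 0.
Stack C, S = {3, 4, 5, 7, 8}:
n :  0  1  2  3  4  5  6  7  8  9 10 11 12 13 14 15 16
G :  0  0  0  1  1  1  2  2  2  3  3  0  0  0  1  1  1
G_C(16) = 1.
Combined Grundy value = 1 ⊕ 0 ⊕ 1 = 0.
A winning move leaves total XOR = 0, i.e. changes one component's Grundy value g to g ⊕ X where X is the current total.
Stack A: target g' = 1⊕0 = 1, but every legal move changes the Grundy value (mex property), so 0 moves.
Stack B: target g' = 0⊕0 = 0, but every legal move changes the Grundy value (mex property), so 0 moves.
Stack C: target g' = 1⊕0 = 1, but every legal move changes the Grundy value (mex property), so 0 moves.

0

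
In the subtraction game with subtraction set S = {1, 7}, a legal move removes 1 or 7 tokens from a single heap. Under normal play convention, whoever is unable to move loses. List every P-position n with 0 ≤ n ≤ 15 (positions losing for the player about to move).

0, 2, 4, 6, 8, 10, 12, 14

n :  0  1  2  3  4  5  6  7  8  9 10 11 12 13 14 15
G :  0  1  0  1  0  1  0  1  0  1  0  1  0  1  0  1
P-positions are exactly the n with G(n) = 0.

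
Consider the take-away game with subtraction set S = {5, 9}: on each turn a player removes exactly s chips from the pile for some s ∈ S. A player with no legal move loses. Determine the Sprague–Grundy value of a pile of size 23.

1

G(0) = 0
G(1) = mex{} = 0
G(2) = mex{} = 0
G(3) = mex{} = 0
G(4) = mex{} = 0
G(5) = mex{0} = 1
G(6) = mex{0} = 1
G(7) = mex{0} = 1
G(8) = mex{0} = 1
G(9) = mex{0,0} = 1
G(10) = mex{1,0} = 2
G(11) = mex{1,0} = 2
G(12) = mex{1,0} = 2
G(13) = mex{1,0} = 2
G(14) = mex{1,1} = 0
G(15) = mex{2,1} = 0
G(16) = mex{2,1} = 0
G(17) = mex{2,1} = 0
G(18) = mex{2,1} = 0
G(19) = mex{0,2} = 1
G(20) = mex{0,2} = 1
G(21) = mex{0,2} = 1
G(22) = mex{0,2} = 1
G(23) = mex{0,0} = 1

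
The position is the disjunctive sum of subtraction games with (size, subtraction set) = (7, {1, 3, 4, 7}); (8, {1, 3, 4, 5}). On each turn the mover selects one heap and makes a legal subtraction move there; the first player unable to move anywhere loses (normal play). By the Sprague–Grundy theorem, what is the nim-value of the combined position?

3

Heap A, S = {1, 3, 4, 7}:
G(0) = 0
G(1) = mex{0} = 1
G(2) = mex{1} = 0
G(3) = mex{0,0} = 1
G(4) = mex{1,1,0} = 2
G(5) = mex{2,0,1} = 3
G(6) = mex{3,1,0} = 2
G(7) = mex{2,2,1,0} = 3
G_A(7) = 3.
Heap B, S = {1, 3, 4, 5}:
n : 0 1 2 3 4 5 6 7 8
G : 0 1 0 1 2 3 2 3 0
G_B(8) = 0.
Combined Grundy value = 3 ⊕ 0 = 3.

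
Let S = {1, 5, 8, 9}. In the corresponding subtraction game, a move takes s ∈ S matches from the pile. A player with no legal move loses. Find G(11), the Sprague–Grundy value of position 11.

3

n :  0  1  2  3  4  5  6  7  8  9 10 11
G :  0  1  0  1  0  1  0  1  2  3  2  3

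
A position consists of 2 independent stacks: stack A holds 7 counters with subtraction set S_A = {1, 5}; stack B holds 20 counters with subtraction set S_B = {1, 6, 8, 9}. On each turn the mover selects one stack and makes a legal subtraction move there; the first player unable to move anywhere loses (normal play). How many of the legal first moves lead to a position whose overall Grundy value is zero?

0

Stack A, S = {1, 5}:
G(0) = 0
G(1) = mex{0} = 1
G(2) = mex{1} = 0
G(3) = mex{0} = 1
G(4) = mex{1} = 0
G(5) = mex{0,0} = 1
G(6) = mex{1,1} = 0
G(7) = mex{0,0} = 1
G_A(7) = 1.
Stack B, S = {1, 6, 8, 9}:
n :  0  1  2  3  4  5  6  7  8  9 10 11 12 13 14 15 16 17 18 19 20
G :  0  1  0  1  0  1  2  0  1  2  3  2  3  2  0  1  2  0  1  0  1
G_B(20) = 1.
Combined Grundy value = 1 ⊕ 1 = 0.
A winning move leaves total XOR = 0, i.e. changes one component's Grundy value g to g ⊕ X where X is the current total.
Stack A: target g' = 1⊕0 = 1, but every legal move changes the Grundy value (mex property), so 0 moves.
Stack B: target g' = 1⊕0 = 1, but every legal move changes the Grundy value (mex property), so 0 moves.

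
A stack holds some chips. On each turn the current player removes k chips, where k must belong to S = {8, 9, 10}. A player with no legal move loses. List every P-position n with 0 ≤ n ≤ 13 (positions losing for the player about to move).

n :  0  1  2  3  4  5  6  7  8  9 10 11 12 13
G :  0  0  0  0  0  0  0  0  1  1  1  1  1  1
P-positions are exactly the n with G(n) = 0.

0, 1, 2, 3, 4, 5, 6, 7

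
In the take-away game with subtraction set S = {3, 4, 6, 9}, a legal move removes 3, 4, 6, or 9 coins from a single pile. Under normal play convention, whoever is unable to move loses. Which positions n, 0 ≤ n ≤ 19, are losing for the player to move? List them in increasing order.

0, 1, 2, 12, 13, 14

G(0) = 0
G(1) = mex{} = 0
G(2) = mex{} = 0
G(3) = mex{0} = 1
G(4) = mex{0,0} = 1
G(5) = mex{0,0} = 1
G(6) = mex{1,0,0} = 2
G(7) = mex{1,1,0} = 2
G(8) = mex{1,1,0} = 2
G(9) = mex{2,1,1,0} = 3
G(10) = mex{2,2,1,0} = 3
G(11) = mex{2,2,1,0} = 3
G(12) = mex{3,2,2,1} = 0
G(13) = mex{3,3,2,1} = 0
G(14) = mex{3,3,2,1} = 0
G(15) = mex{0,3,3,2} = 1
G(16) = mex{0,0,3,2} = 1
G(17) = mex{0,0,3,2} = 1
G(18) = mex{1,0,0,3} = 2
G(19) = mex{1,1,0,3} = 2
P-positions are exactly the n with G(n) = 0.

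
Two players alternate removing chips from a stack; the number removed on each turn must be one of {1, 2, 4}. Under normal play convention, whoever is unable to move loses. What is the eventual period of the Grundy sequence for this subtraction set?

G(0) = 0
G(1) = mex{0} = 1
G(2) = mex{1,0} = 2
G(3) = mex{2,1} = 0
G(4) = mex{0,2,0} = 1
G(5) = mex{1,0,1} = 2
G(6) = mex{2,1,2} = 0
G(7) = mex{0,2,0} = 1
G(8) = mex{1,0,1} = 2
G(9) = mex{2,1,2} = 0
G(10) = mex{0,2,0} = 1
G(11) = mex{1,0,1} = 2
G(12) = mex{2,1,2} = 0
G(13) = mex{0,2,0} = 1
G(14) = mex{1,0,1} = 2
G(n+3) = G(n) holds for n = 0,…,3 (a full window of length max(S) = 4), so the sequence is purely periodic with period 3.

3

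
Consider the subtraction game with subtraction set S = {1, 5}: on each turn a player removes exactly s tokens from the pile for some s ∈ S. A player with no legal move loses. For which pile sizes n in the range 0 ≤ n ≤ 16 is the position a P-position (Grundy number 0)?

G(0) = 0
G(1) = mex{0} = 1
G(2) = mex{1} = 0
G(3) = mex{0} = 1
G(4) = mex{1} = 0
G(5) = mex{0,0} = 1
G(6) = mex{1,1} = 0
G(7) = mex{0,0} = 1
G(8) = mex{1,1} = 0
G(9) = mex{0,0} = 1
G(10) = mex{1,1} = 0
G(11) = mex{0,0} = 1
G(12) = mex{1,1} = 0
G(13) = mex{0,0} = 1
G(14) = mex{1,1} = 0
G(15) = mex{0,0} = 1
G(16) = mex{1,1} = 0
P-positions are exactly the n with G(n) = 0.

0, 2, 4, 6, 8, 10, 12, 14, 16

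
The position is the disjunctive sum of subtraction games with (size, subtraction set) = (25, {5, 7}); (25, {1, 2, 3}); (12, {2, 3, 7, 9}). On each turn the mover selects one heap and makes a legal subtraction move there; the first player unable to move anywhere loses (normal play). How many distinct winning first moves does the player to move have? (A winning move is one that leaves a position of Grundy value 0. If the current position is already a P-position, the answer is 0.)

Heap A, S = {5, 7}:
n :  0  1  2  3  4  5  6  7  8  9 10 11 12 13 14 15 16 17 18 19 20 21 22 23 24 25
G :  0  0  0  0  0  1  1  1  1  1  2  2  0  0  0  0  0  1  1  1  1  1  2  2  0  0
G_A(25) = 0.
Heap B, S = {1, 2, 3}:
G(0) = 0
G(1) = mex{0} = 1
G(2) = mex{1,0} = 2
G(3) = mex{2,1,0} = 3
G(4) = mex{3,2,1} = 0
G(5) = mex{0,3,2} = 1
G(6) = mex{1,0,3} = 2
G(7) = mex{2,1,0} = 3
G(8) = mex{3,2,1} = 0
G(9) = mex{0,3,2} = 1
G(10) = mex{1,0,3} = 2
G(11) = mex{2,1,0} = 3
G(12) = mex{3,2,1} = 0
G(13) = mex{0,3,2} = 1
G(14) = mex{1,0,3} = 2
G(15) = mex{2,1,0} = 3
G(16) = mex{3,2,1} = 0
G(17) = mex{0,3,2} = 1
G(18) = mex{1,0,3} = 2
G(19) = mex{2,1,0} = 3
G(20) = mex{3,2,1} = 0
G(21) = mex{0,3,2} = 1
G(22) = mex{1,0,3} = 2
G(23) = mex{2,1,0} = 3
G(24) = mex{3,2,1} = 0
G(25) = mex{0,3,2} = 1
G_B(25) = 1.
Heap C, S = {2, 3, 7, 9}:
n :  0  1  2  3  4  5  6  7  8  9 10 11 12
G :  0  0  1  1  2  0  0  1  1  2  2  0  3
G_C(12) = 3.
Combined Grundy value = 0 ⊕ 1 ⊕ 3 = 2.
A winning move leaves total XOR = 0, i.e. changes one component's Grundy value g to g ⊕ X where X is the current total.
Heap A: need g' = 0⊕2 = 2. Options: 25−5→G=1, 25−7→G=1. Hits: 0.
Heap B: need g' = 1⊕2 = 3. Options: 25−1→G=0, 25−2→G=3, 25−3→G=2. Hits: 1.
Heap C: need g' = 3⊕2 = 1. Options: 12−2→G=2, 12−3→G=2, 12−7→G=0, 12−9→G=1. Hits: 1.

2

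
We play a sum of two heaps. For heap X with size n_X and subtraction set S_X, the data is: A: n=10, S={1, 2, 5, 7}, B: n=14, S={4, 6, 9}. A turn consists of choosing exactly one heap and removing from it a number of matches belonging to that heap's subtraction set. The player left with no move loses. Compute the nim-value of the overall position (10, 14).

Heap A, S = {1, 2, 5, 7}:
n :  0  1  2  3  4  5  6  7  8  9 10
G :  0  1  2  0  1  2  0  1  2  0  1
G_A(10) = 1.
Heap B, S = {4, 6, 9}:
n :  0  1  2  3  4  5  6  7  8  9 10 11 12 13 14
G :  0  0  0  0  1  1  1  1  2  2  2  2  3  0  0
G_B(14) = 0.
Combined Grundy value = 1 ⊕ 0 = 1.

1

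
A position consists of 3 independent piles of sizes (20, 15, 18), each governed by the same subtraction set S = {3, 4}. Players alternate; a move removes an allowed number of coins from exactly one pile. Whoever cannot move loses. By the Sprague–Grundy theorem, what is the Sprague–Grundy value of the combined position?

All piles use S = {3, 4}:
n :  0  1  2  3  4  5  6  7  8  9 10 11 12 13 14 15 16 17 18 19 20
G :  0  0  0  1  1  1  2  0  0  0  1  1  1  2  0  0  0  1  1  1  2
Pile A: G(20) = 2.
Pile B: G(15) = 0.
Pile C: G(18) = 1.
Combined Grundy value = 2 ⊕ 0 ⊕ 1 = 3.

3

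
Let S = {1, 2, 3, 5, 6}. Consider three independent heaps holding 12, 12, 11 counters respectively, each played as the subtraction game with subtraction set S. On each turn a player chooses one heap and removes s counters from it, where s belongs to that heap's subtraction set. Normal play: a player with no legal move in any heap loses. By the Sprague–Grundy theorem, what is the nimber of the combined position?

3

All heaps use S = {1, 2, 3, 5, 6}:
n :  0  1  2  3  4  5  6  7  8  9 10 11 12
G :  0  1  2  3  0  1  2  3  0  1  2  3  0
Heap A: G(12) = 0.
Heap B: G(12) = 0.
Heap C: G(11) = 3.
Combined Grundy value = 0 ⊕ 0 ⊕ 3 = 3.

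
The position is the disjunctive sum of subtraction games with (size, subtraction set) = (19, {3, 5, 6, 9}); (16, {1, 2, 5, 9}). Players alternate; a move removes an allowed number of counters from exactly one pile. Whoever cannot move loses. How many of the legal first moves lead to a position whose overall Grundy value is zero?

3

Pile A, S = {3, 5, 6, 9}:
G(0) = 0
G(1) = mex{} = 0
G(2) = mex{} = 0
G(3) = mex{0} = 1
G(4) = mex{0} = 1
G(5) = mex{0,0} = 1
G(6) = mex{1,0,0} = 2
G(7) = mex{1,0,0} = 2
G(8) = mex{1,1,0} = 2
G(9) = mex{2,1,1,0} = 3
G(10) = mex{2,1,1,0} = 3
G(11) = mex{2,2,1,0} = 3
G(12) = mex{3,2,2,1} = 0
G(13) = mex{3,2,2,1} = 0
G(14) = mex{3,3,2,1} = 0
G(15) = mex{0,3,3,2} = 1
G(16) = mex{0,3,3,2} = 1
G(17) = mex{0,0,3,2} = 1
G(18) = mex{1,0,0,3} = 2
G(19) = mex{1,0,0,3} = 2
G_A(19) = 2.
Pile B, S = {1, 2, 5, 9}:
G(0) = 0
G(1) = mex{0} = 1
G(2) = mex{1,0} = 2
G(3) = mex{2,1} = 0
G(4) = mex{0,2} = 1
G(5) = mex{1,0,0} = 2
G(6) = mex{2,1,1} = 0
G(7) = mex{0,2,2} = 1
G(8) = mex{1,0,0} = 2
G(9) = mex{2,1,1,0} = 3
G(10) = mex{3,2,2,1} = 0
G(11) = mex{0,3,0,2} = 1
G(12) = mex{1,0,1,0} = 2
G(13) = mex{2,1,2,1} = 0
G(14) = mex{0,2,3,2} = 1
G(15) = mex{1,0,0,0} = 2
G(16) = mex{2,1,1,1} = 0
G_B(16) = 0.
Combined Grundy value = 2 ⊕ 0 = 2.
A winning move leaves total XOR = 0, i.e. changes one component's Grundy value g to g ⊕ X where X is the current total.
Pile A: need g' = 2⊕2 = 0. Options: 19−3→G=1, 19−5→G=0, 19−6→G=0, 19−9→G=3. Hits: 2.
Pile B: need g' = 0⊕2 = 2. Options: 16−1→G=2, 16−2→G=1, 16−5→G=1, 16−9→G=1. Hits: 1.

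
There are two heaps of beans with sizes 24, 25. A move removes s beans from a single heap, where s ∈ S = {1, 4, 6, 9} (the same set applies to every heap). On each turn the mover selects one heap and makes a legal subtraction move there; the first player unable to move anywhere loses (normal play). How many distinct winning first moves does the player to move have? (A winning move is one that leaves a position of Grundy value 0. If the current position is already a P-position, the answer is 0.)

4

All heaps use S = {1, 4, 6, 9}:
n :  0  1  2  3  4  5  6  7  8  9 10 11 12 13 14 15 16 17 18 19 20 21 22 23 24 25
G :  0  1  0  1  2  0  1  0  1  2  0  1  0  1  2  0  1  0  1  2  0  1  0  1  2  0
Heap A: G(24) = 2.
Heap B: G(25) = 0.
Combined Grundy value = 2 ⊕ 0 = 2.
A winning move leaves total XOR = 0, i.e. changes one component's Grundy value g to g ⊕ X where X is the current total.
Heap A: need g' = 2⊕2 = 0. Options: 24−1→G=1, 24−4→G=0, 24−6→G=1, 24−9→G=0. Hits: 2.
Heap B: need g' = 0⊕2 = 2. Options: 25−1→G=2, 25−4→G=1, 25−6→G=2, 25−9→G=1. Hits: 2.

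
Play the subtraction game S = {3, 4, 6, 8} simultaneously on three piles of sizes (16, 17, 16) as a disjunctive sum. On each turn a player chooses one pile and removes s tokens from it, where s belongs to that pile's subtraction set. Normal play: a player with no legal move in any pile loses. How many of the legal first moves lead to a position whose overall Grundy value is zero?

All piles use S = {3, 4, 6, 8}:
G(0) = 0
G(1) = mex{} = 0
G(2) = mex{} = 0
G(3) = mex{0} = 1
G(4) = mex{0,0} = 1
G(5) = mex{0,0} = 1
G(6) = mex{1,0,0} = 2
G(7) = mex{1,1,0} = 2
G(8) = mex{1,1,0,0} = 2
G(9) = mex{2,1,1,0} = 3
G(10) = mex{2,2,1,0} = 3
G(11) = mex{2,2,1,1} = 0
G(12) = mex{3,2,2,1} = 0
G(13) = mex{3,3,2,1} = 0
G(14) = mex{0,3,2,2} = 1
G(15) = mex{0,0,3,2} = 1
G(16) = mex{0,0,3,2} = 1
G(17) = mex{1,0,0,3} = 2
Pile A: G(16) = 1.
Pile B: G(17) = 2.
Pile C: G(16) = 1.
Combined Grundy value = 1 ⊕ 2 ⊕ 1 = 2.
A winning move leaves total XOR = 0, i.e. changes one component's Grundy value g to g ⊕ X where X is the current total.
Pile A: need g' = 1⊕2 = 3. Options: 16−3→G=0, 16−4→G=0, 16−6→G=3, 16−8→G=2. Hits: 1.
Pile B: need g' = 2⊕2 = 0. Options: 17−3→G=1, 17−4→G=0, 17−6→G=0, 17−8→G=3. Hits: 2.
Pile C: need g' = 1⊕2 = 3. Options: 16−3→G=0, 16−4→G=0, 16−6→G=3, 16−8→G=2. Hits: 1.

4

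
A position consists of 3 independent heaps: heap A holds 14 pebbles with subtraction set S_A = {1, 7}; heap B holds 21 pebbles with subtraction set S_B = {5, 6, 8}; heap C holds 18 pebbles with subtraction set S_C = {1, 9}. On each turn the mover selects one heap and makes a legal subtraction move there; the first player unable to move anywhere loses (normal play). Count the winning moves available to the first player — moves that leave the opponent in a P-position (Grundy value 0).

7

Heap A, S = {1, 7}:
n :  0  1  2  3  4  5  6  7  8  9 10 11 12 13 14
G :  0  1  0  1  0  1  0  1  0  1  0  1  0  1  0
G_A(14) = 0.
Heap B, S = {5, 6, 8}:
n :  0  1  2  3  4  5  6  7  8  9 10 11 12 13 14 15 16 17 18 19 20 21
G :  0  0  0  0  0  1  1  1  1  1  2  2  2  0  0  0  0  0  1  1  1  1
G_B(21) = 1.
Heap C, S = {1, 9}:
n :  0  1  2  3  4  5  6  7  8  9 10 11 12 13 14 15 16 17 18
G :  0  1  0  1  0  1  0  1  0  1  0  1  0  1  0  1  0  1  0
G_C(18) = 0.
Combined Grundy value = 0 ⊕ 1 ⊕ 0 = 1.
A winning move leaves total XOR = 0, i.e. changes one component's Grundy value g to g ⊕ X where X is the current total.
Heap A: need g' = 0⊕1 = 1. Options: 14−1→G=1, 14−7→G=1. Hits: 2.
Heap B: need g' = 1⊕1 = 0. Options: 21−5→G=0, 21−6→G=0, 21−8→G=0. Hits: 3.
Heap C: need g' = 0⊕1 = 1. Options: 18−1→G=1, 18−9→G=1. Hits: 2.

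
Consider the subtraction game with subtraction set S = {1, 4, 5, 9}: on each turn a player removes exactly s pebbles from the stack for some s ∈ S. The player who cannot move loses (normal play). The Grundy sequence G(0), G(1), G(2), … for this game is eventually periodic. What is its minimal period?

G(0) = 0
G(1) = mex{0} = 1
G(2) = mex{1} = 0
G(3) = mex{0} = 1
G(4) = mex{1,0} = 2
G(5) = mex{2,1,0} = 3
G(6) = mex{3,0,1} = 2
G(7) = mex{2,1,0} = 3
G(8) = mex{3,2,1} = 0
G(9) = mex{0,3,2,0} = 1
G(10) = mex{1,2,3,1} = 0
G(11) = mex{0,3,2,0} = 1
G(12) = mex{1,0,3,1} = 2
G(13) = mex{2,1,0,2} = 3
G(14) = mex{3,0,1,3} = 2
G(15) = mex{2,1,0,2} = 3
G(16) = mex{3,2,1,3} = 0
G(17) = mex{0,3,2,0} = 1
G(18) = mex{1,2,3,1} = 0
G(n+8) = G(n) holds for n = 0,…,8 (a full window of length max(S) = 9), so the sequence is purely periodic with period 8.

8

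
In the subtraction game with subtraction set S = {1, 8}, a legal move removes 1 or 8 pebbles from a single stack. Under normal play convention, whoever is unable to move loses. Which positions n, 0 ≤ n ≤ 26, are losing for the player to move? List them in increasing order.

n :  0  1  2  3  4  5  6  7  8  9 10 11 12 13 14 15 16 17 18 19 20 21 22 23 24 25 26
G :  0  1  0  1  0  1  0  1  2  0  1  0  1  0  1  0  1  2  0  1  0  1  0  1  0  1  2
P-positions are exactly the n with G(n) = 0.

0, 2, 4, 6, 9, 11, 13, 15, 18, 20, 22, 24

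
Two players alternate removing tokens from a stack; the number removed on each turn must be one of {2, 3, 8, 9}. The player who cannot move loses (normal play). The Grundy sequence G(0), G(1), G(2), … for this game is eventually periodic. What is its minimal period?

G(0) = 0
G(1) = mex{} = 0
G(2) = mex{0} = 1
G(3) = mex{0,0} = 1
G(4) = mex{1,0} = 2
G(5) = mex{1,1} = 0
G(6) = mex{2,1} = 0
G(7) = mex{0,2} = 1
G(8) = mex{0,0,0} = 1
G(9) = mex{1,0,0,0} = 2
G(10) = mex{1,1,1,0} = 2
G(11) = mex{2,1,1,1} = 0
G(12) = mex{2,2,2,1} = 0
G(13) = mex{0,2,0,2} = 1
G(14) = mex{0,0,0,0} = 1
G(15) = mex{1,0,1,0} = 2
G(16) = mex{1,1,1,1} = 0
G(17) = mex{2,1,2,1} = 0
G(18) = mex{0,2,2,2} = 1
G(19) = mex{0,0,0,2} = 1
G(20) = mex{1,0,0,0} = 2
G(21) = mex{1,1,1,0} = 2
G(22) = mex{2,1,1,1} = 0
G(23) = mex{2,2,2,1} = 0
G(n+11) = G(n) holds for n = 0,…,8 (a full window of length max(S) = 9), so the sequence is purely periodic with period 11.

11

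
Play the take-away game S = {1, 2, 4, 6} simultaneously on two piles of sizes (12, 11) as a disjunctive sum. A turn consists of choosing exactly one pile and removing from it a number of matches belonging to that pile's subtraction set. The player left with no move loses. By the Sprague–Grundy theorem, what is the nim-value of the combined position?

All piles use S = {1, 2, 4, 6}:
G(0) = 0
G(1) = mex{0} = 1
G(2) = mex{1,0} = 2
G(3) = mex{2,1} = 0
G(4) = mex{0,2,0} = 1
G(5) = mex{1,0,1} = 2
G(6) = mex{2,1,2,0} = 3
G(7) = mex{3,2,0,1} = 4
G(8) = mex{4,3,1,2} = 0
G(9) = mex{0,4,2,0} = 1
G(10) = mex{1,0,3,1} = 2
G(11) = mex{2,1,4,2} = 0
G(12) = mex{0,2,0,3} = 1
Pile A: G(12) = 1.
Pile B: G(11) = 0.
Combined Grundy value = 1 ⊕ 0 = 1.

1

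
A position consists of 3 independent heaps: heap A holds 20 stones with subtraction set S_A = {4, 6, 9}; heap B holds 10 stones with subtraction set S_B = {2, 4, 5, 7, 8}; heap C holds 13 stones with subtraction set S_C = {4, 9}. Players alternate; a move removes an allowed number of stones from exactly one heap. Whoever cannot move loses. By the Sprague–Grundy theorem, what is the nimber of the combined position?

1

Heap A, S = {4, 6, 9}:
G(0) = 0
G(1) = mex{} = 0
G(2) = mex{} = 0
G(3) = mex{} = 0
G(4) = mex{0} = 1
G(5) = mex{0} = 1
G(6) = mex{0,0} = 1
G(7) = mex{0,0} = 1
G(8) = mex{1,0} = 2
G(9) = mex{1,0,0} = 2
G(10) = mex{1,1,0} = 2
G(11) = mex{1,1,0} = 2
G(12) = mex{2,1,0} = 3
G(13) = mex{2,1,1} = 0
G(14) = mex{2,2,1} = 0
G(15) = mex{2,2,1} = 0
G(16) = mex{3,2,1} = 0
G(17) = mex{0,2,2} = 1
G(18) = mex{0,3,2} = 1
G(19) = mex{0,0,2} = 1
G(20) = mex{0,0,2} = 1
G_A(20) = 1.
Heap B, S = {2, 4, 5, 7, 8}:
n :  0  1  2  3  4  5  6  7  8  9 10
G :  0  0  1  1  2  2  3  3  4  4  0
G_B(10) = 0.
Heap C, S = {4, 9}:
G(0) = 0
G(1) = mex{} = 0
G(2) = mex{} = 0
G(3) = mex{} = 0
G(4) = mex{0} = 1
G(5) = mex{0} = 1
G(6) = mex{0} = 1
G(7) = mex{0} = 1
G(8) = mex{1} = 0
G(9) = mex{1,0} = 2
G(10) = mex{1,0} = 2
G(11) = mex{1,0} = 2
G(12) = mex{0,0} = 1
G(13) = mex{2,1} = 0
G_C(13) = 0.
Combined Grundy value = 1 ⊕ 0 ⊕ 0 = 1.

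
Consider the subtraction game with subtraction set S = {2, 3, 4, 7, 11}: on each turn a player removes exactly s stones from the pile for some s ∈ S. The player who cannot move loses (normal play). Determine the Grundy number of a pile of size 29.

G(0) = 0
G(1) = mex{} = 0
G(2) = mex{0} = 1
G(3) = mex{0,0} = 1
G(4) = mex{1,0,0} = 2
G(5) = mex{1,1,0} = 2
G(6) = mex{2,1,1} = 0
G(7) = mex{2,2,1,0} = 3
G(8) = mex{0,2,2,0} = 1
G(9) = mex{3,0,2,1} = 4
G(10) = mex{1,3,0,1} = 2
G(11) = mex{4,1,3,2,0} = 5
G(12) = mex{2,4,1,2,0} = 3
G(13) = mex{5,2,4,0,1} = 3
G(14) = mex{3,5,2,3,1} = 0
G(15) = mex{3,3,5,1,2} = 0
G(16) = mex{0,3,3,4,2} = 1
G(17) = mex{0,0,3,2,0} = 1
G(18) = mex{1,0,0,5,3} = 2
G(19) = mex{1,1,0,3,1} = 2
G(20) = mex{2,1,1,3,4} = 0
G(21) = mex{2,2,1,0,2} = 3
G(22) = mex{0,2,2,0,5} = 1
G(23) = mex{3,0,2,1,3} = 4
G(24) = mex{1,3,0,1,3} = 2
G(25) = mex{4,1,3,2,0} = 5
G(26) = mex{2,4,1,2,0} = 3
G(27) = mex{5,2,4,0,1} = 3
G(28) = mex{3,5,2,3,1} = 0
G(29) = mex{3,3,5,1,2} = 0

0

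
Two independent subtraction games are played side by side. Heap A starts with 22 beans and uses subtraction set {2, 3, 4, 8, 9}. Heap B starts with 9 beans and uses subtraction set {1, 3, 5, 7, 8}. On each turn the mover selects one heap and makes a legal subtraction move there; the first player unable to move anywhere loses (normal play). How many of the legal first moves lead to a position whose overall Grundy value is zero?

1

Heap A, S = {2, 3, 4, 8, 9}:
n :  0  1  2  3  4  5  6  7  8  9 10 11 12 13 14 15 16 17 18 19 20 21 22
G :  0  0  1  1  2  2  0  0  1  1  2  2  0  0  1  1  2  2  0  0  1  1  2
G_A(22) = 2.
Heap B, S = {1, 3, 5, 7, 8}:
G(0) = 0
G(1) = mex{0} = 1
G(2) = mex{1} = 0
G(3) = mex{0,0} = 1
G(4) = mex{1,1} = 0
G(5) = mex{0,0,0} = 1
G(6) = mex{1,1,1} = 0
G(7) = mex{0,0,0,0} = 1
G(8) = mex{1,1,1,1,0} = 2
G(9) = mex{2,0,0,0,1} = 3
G_B(9) = 3.
Combined Grundy value = 2 ⊕ 3 = 1.
A winning move leaves total XOR = 0, i.e. changes one component's Grundy value g to g ⊕ X where X is the current total.
Heap A: need g' = 2⊕1 = 3. Options: 22−2→G=1, 22−3→G=0, 22−4→G=0, 22−8→G=1, 22−9→G=0. Hits: 0.
Heap B: need g' = 3⊕1 = 2. Options: 9−1→G=2, 9−3→G=0, 9−5→G=0, 9−7→G=0, 9−8→G=1. Hits: 1.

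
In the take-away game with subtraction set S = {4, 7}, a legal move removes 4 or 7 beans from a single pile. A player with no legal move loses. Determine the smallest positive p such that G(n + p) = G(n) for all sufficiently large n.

n :  0  1  2  3  4  5  6  7  8  9 10 11 12 13 14 15 16 17 18 19 20 21 22 23
G :  0  0  0  0  1  1  1  1  2  2  2  0  0  0  0  1  1  1  1  2  2  2  0  0
G(n+11) = G(n) holds for n = 0,…,6 (a full window of length max(S) = 7), so the sequence is purely periodic with period 11.

11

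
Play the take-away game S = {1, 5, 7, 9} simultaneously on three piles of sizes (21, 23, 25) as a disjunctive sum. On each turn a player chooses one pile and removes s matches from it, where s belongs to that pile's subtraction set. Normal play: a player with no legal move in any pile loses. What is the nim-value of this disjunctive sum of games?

1

All piles use S = {1, 5, 7, 9}:
G(0) = 0
G(1) = mex{0} = 1
G(2) = mex{1} = 0
G(3) = mex{0} = 1
G(4) = mex{1} = 0
G(5) = mex{0,0} = 1
G(6) = mex{1,1} = 0
G(7) = mex{0,0,0} = 1
G(8) = mex{1,1,1} = 0
G(9) = mex{0,0,0,0} = 1
G(10) = mex{1,1,1,1} = 0
G(11) = mex{0,0,0,0} = 1
G(12) = mex{1,1,1,1} = 0
G(13) = mex{0,0,0,0} = 1
G(14) = mex{1,1,1,1} = 0
G(15) = mex{0,0,0,0} = 1
G(16) = mex{1,1,1,1} = 0
G(17) = mex{0,0,0,0} = 1
G(18) = mex{1,1,1,1} = 0
G(19) = mex{0,0,0,0} = 1
G(20) = mex{1,1,1,1} = 0
G(21) = mex{0,0,0,0} = 1
G(22) = mex{1,1,1,1} = 0
G(23) = mex{0,0,0,0} = 1
G(24) = mex{1,1,1,1} = 0
G(25) = mex{0,0,0,0} = 1
Pile A: G(21) = 1.
Pile B: G(23) = 1.
Pile C: G(25) = 1.
Combined Grundy value = 1 ⊕ 1 ⊕ 1 = 1.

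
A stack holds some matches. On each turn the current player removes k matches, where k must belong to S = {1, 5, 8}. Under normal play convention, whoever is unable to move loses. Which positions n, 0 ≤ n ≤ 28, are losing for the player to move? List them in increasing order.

G(0) = 0
G(1) = mex{0} = 1
G(2) = mex{1} = 0
G(3) = mex{0} = 1
G(4) = mex{1} = 0
G(5) = mex{0,0} = 1
G(6) = mex{1,1} = 0
G(7) = mex{0,0} = 1
G(8) = mex{1,1,0} = 2
G(9) = mex{2,0,1} = 3
G(10) = mex{3,1,0} = 2
G(11) = mex{2,0,1} = 3
G(12) = mex{3,1,0} = 2
G(13) = mex{2,2,1} = 0
G(14) = mex{0,3,0} = 1
G(15) = mex{1,2,1} = 0
G(16) = mex{0,3,2} = 1
G(17) = mex{1,2,3} = 0
G(18) = mex{0,0,2} = 1
G(19) = mex{1,1,3} = 0
G(20) = mex{0,0,2} = 1
G(21) = mex{1,1,0} = 2
G(22) = mex{2,0,1} = 3
G(23) = mex{3,1,0} = 2
G(24) = mex{2,0,1} = 3
G(25) = mex{3,1,0} = 2
G(26) = mex{2,2,1} = 0
G(27) = mex{0,3,0} = 1
G(28) = mex{1,2,1} = 0
P-positions are exactly the n with G(n) = 0.

0, 2, 4, 6, 13, 15, 17, 19, 26, 28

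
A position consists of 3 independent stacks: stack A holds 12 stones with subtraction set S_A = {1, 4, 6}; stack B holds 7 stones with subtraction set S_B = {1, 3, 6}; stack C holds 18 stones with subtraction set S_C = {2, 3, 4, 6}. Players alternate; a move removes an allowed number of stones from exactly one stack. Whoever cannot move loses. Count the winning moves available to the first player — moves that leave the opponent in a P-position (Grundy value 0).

3

Stack A, S = {1, 4, 6}:
n :  0  1  2  3  4  5  6  7  8  9 10 11 12
G :  0  1  0  1  2  0  1  0  1  2  0  1  0
G_A(12) = 0.
Stack B, S = {1, 3, 6}:
n : 0 1 2 3 4 5 6 7
G : 0 1 0 1 0 1 2 3
G_B(7) = 3.
Stack C, S = {2, 3, 4, 6}:
G(0) = 0
G(1) = mex{} = 0
G(2) = mex{0} = 1
G(3) = mex{0,0} = 1
G(4) = mex{1,0,0} = 2
G(5) = mex{1,1,0} = 2
G(6) = mex{2,1,1,0} = 3
G(7) = mex{2,2,1,0} = 3
G(8) = mex{3,2,2,1} = 0
G(9) = mex{3,3,2,1} = 0
G(10) = mex{0,3,3,2} = 1
G(11) = mex{0,0,3,2} = 1
G(12) = mex{1,0,0,3} = 2
G(13) = mex{1,1,0,3} = 2
G(14) = mex{2,1,1,0} = 3
G(15) = mex{2,2,1,0} = 3
G(16) = mex{3,2,2,1} = 0
G(17) = mex{3,3,2,1} = 0
G(18) = mex{0,3,3,2} = 1
G_C(18) = 1.
Combined Grundy value = 0 ⊕ 3 ⊕ 1 = 2.
A winning move leaves total XOR = 0, i.e. changes one component's Grundy value g to g ⊕ X where X is the current total.
Stack A: need g' = 0⊕2 = 2. Options: 12−1→G=1, 12−4→G=1, 12−6→G=1. Hits: 0.
Stack B: need g' = 3⊕2 = 1. Options: 7−1→G=2, 7−3→G=0, 7−6→G=1. Hits: 1.
Stack C: need g' = 1⊕2 = 3. Options: 18−2→G=0, 18−3→G=3, 18−4→G=3, 18−6→G=2. Hits: 2.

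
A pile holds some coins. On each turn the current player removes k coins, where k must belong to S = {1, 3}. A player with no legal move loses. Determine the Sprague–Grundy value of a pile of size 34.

G(0) = 0
G(1) = mex{0} = 1
G(2) = mex{1} = 0
G(3) = mex{0,0} = 1
G(4) = mex{1,1} = 0
G(5) = mex{0,0} = 1
G(6) = mex{1,1} = 0
G(7) = mex{0,0} = 1
G(8) = mex{1,1} = 0
G(9) = mex{0,0} = 1
G(10) = mex{1,1} = 0
G(11) = mex{0,0} = 1
G(12) = mex{1,1} = 0
G(13) = mex{0,0} = 1
G(14) = mex{1,1} = 0
G(15) = mex{0,0} = 1
G(16) = mex{1,1} = 0
G(17) = mex{0,0} = 1
G(18) = mex{1,1} = 0
G(19) = mex{0,0} = 1
G(20) = mex{1,1} = 0
G(21) = mex{0,0} = 1
G(22) = mex{1,1} = 0
G(23) = mex{0,0} = 1
G(24) = mex{1,1} = 0
G(25) = mex{0,0} = 1
G(26) = mex{1,1} = 0
G(27) = mex{0,0} = 1
G(28) = mex{1,1} = 0
G(29) = mex{0,0} = 1
G(30) = mex{1,1} = 0
G(31) = mex{0,0} = 1
G(32) = mex{1,1} = 0
G(33) = mex{0,0} = 1
G(34) = mex{1,1} = 0

0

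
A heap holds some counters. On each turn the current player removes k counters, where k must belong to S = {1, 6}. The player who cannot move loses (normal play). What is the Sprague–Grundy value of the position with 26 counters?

1

n :  0  1  2  3  4  5  6  7  8  9 10 11 12 13 14 15 16 17 18 19 20 21 22 23 24 25 26
G :  0  1  0  1  0  1  2  0  1  0  1  0  1  2  0  1  0  1  0  1  2  0  1  0  1  0  1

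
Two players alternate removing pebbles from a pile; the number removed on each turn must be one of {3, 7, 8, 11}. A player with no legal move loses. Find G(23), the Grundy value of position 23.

1

G(0) = 0
G(1) = mex{} = 0
G(2) = mex{} = 0
G(3) = mex{0} = 1
G(4) = mex{0} = 1
G(5) = mex{0} = 1
G(6) = mex{1} = 0
G(7) = mex{1,0} = 2
G(8) = mex{1,0,0} = 2
G(9) = mex{0,0,0} = 1
G(10) = mex{2,1,0} = 3
G(11) = mex{2,1,1,0} = 3
G(12) = mex{1,1,1,0} = 2
G(13) = mex{3,0,1,0} = 2
G(14) = mex{3,2,0,1} = 4
G(15) = mex{2,2,2,1} = 0
G(16) = mex{2,1,2,1} = 0
G(17) = mex{4,3,1,0} = 2
G(18) = mex{0,3,3,2} = 1
G(19) = mex{0,2,3,2} = 1
G(20) = mex{2,2,2,1} = 0
G(21) = mex{1,4,2,3} = 0
G(22) = mex{1,0,4,3} = 2
G(23) = mex{0,0,0,2} = 1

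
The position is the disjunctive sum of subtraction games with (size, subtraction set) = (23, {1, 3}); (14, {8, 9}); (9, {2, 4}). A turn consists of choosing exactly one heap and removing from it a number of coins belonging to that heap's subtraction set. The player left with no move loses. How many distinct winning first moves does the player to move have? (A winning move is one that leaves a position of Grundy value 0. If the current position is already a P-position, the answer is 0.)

5

Heap A, S = {1, 3}:
n :  0  1  2  3  4  5  6  7  8  9 10 11 12 13 14 15 16 17 18 19 20 21 22 23
G :  0  1  0  1  0  1  0  1  0  1  0  1  0  1  0  1  0  1  0  1  0  1  0  1
G_A(23) = 1.
Heap B, S = {8, 9}:
G(0) = 0
G(1) = mex{} = 0
G(2) = mex{} = 0
G(3) = mex{} = 0
G(4) = mex{} = 0
G(5) = mex{} = 0
G(6) = mex{} = 0
G(7) = mex{} = 0
G(8) = mex{0} = 1
G(9) = mex{0,0} = 1
G(10) = mex{0,0} = 1
G(11) = mex{0,0} = 1
G(12) = mex{0,0} = 1
G(13) = mex{0,0} = 1
G(14) = mex{0,0} = 1
G_B(14) = 1.
Heap C, S = {2, 4}:
G(0) = 0
G(1) = mex{} = 0
G(2) = mex{0} = 1
G(3) = mex{0} = 1
G(4) = mex{1,0} = 2
G(5) = mex{1,0} = 2
G(6) = mex{2,1} = 0
G(7) = mex{2,1} = 0
G(8) = mex{0,2} = 1
G(9) = mex{0,2} = 1
G_C(9) = 1.
Combined Grundy value = 1 ⊕ 1 ⊕ 1 = 1.
A winning move leaves total XOR = 0, i.e. changes one component's Grundy value g to g ⊕ X where X is the current total.
Heap A: need g' = 1⊕1 = 0. Options: 23−1→G=0, 23−3→G=0. Hits: 2.
Heap B: need g' = 1⊕1 = 0. Options: 14−8→G=0, 14−9→G=0. Hits: 2.
Heap C: need g' = 1⊕1 = 0. Options: 9−2→G=0, 9−4→G=2. Hits: 1.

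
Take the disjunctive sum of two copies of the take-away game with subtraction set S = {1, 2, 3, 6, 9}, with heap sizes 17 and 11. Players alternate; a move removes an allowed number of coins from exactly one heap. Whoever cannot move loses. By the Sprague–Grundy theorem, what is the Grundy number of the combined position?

2

All heaps use S = {1, 2, 3, 6, 9}:
G(0) = 0
G(1) = mex{0} = 1
G(2) = mex{1,0} = 2
G(3) = mex{2,1,0} = 3
G(4) = mex{3,2,1} = 0
G(5) = mex{0,3,2} = 1
G(6) = mex{1,0,3,0} = 2
G(7) = mex{2,1,0,1} = 3
G(8) = mex{3,2,1,2} = 0
G(9) = mex{0,3,2,3,0} = 1
G(10) = mex{1,0,3,0,1} = 2
G(11) = mex{2,1,0,1,2} = 3
G(12) = mex{3,2,1,2,3} = 0
G(13) = mex{0,3,2,3,0} = 1
G(14) = mex{1,0,3,0,1} = 2
G(15) = mex{2,1,0,1,2} = 3
G(16) = mex{3,2,1,2,3} = 0
G(17) = mex{0,3,2,3,0} = 1
Heap A: G(17) = 1.
Heap B: G(11) = 3.
Combined Grundy value = 1 ⊕ 3 = 2.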